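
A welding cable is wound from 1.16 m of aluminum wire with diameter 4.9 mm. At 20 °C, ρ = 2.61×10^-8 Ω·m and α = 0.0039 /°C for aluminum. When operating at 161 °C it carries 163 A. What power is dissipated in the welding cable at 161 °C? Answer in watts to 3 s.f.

66.1 W

A = π(d/2)² = π(2.4500e-03 m)² = 1.886e-05 m²
R₍20₎ = ρL/A = (2.61×10^-8)(1.16)/(1.886e-05) = 0.001606 Ω
R₍161₎ = R₍20₎(1 + αΔT) = 0.001606 × (1 + 0.0039×141) = 0.002488 Ω
P = I²R = (163)² × 0.002488 = 66.1 W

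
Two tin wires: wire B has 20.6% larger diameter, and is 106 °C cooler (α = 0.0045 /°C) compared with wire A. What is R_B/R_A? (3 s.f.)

R ∝ ρL/d² with ρ ∝ (1+αΔT), so R_B/R_A = (1 + 20.6/100)⁻² × (1 − 0.0045×106)
= 0.6875 × 0.523 = 0.360

0.360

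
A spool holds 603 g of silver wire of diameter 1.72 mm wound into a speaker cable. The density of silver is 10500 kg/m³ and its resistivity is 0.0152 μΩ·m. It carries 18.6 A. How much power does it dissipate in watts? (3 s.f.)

ρ = 0.0152 μΩ·m = 1.52×10^-8 Ω·m
A = π(d/2)² = π(8.6000e-04 m)² = 2.3235e-06 m²
L = m/(density·A) = 0.603/(10500×2.3235e-06) = 24.72 m
R = ρL/A = (1.52×10^-8)(24.72)/(2.3235e-06) = 0.1617 Ω
P = I²R = (18.6)² × 0.1617 = 55.9 W

55.9 W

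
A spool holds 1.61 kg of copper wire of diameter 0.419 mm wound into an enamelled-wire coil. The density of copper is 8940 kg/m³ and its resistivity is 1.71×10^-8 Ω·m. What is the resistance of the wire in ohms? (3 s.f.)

A = π(d/2)² = π(2.0950e-04 m)² = 1.3789e-07 m²
L = m/(density·A) = 1.61/(8940×1.3789e-07) = 1306 m
R = ρL/A = (1.71×10^-8)(1306)/(1.3789e-07) = 162 Ω

162 Ω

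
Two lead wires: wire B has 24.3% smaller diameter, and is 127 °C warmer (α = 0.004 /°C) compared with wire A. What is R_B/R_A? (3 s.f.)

R ∝ ρL/d² with ρ ∝ (1+αΔT), so R_B/R_A = (1 − 24.3/100)⁻² × (1 + 0.004×127)
= 1.745 × 1.508 = 2.63

2.63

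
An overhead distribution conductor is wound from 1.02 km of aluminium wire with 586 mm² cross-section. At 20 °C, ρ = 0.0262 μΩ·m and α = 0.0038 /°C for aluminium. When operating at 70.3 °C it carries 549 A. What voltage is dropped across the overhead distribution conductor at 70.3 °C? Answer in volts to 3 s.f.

29.8 V

ρ = 0.0262 μΩ·m = 2.62×10^-8 Ω·m
A = 586 mm² = 5.860e-04 m²
R₍20₎ = ρL/A = (2.62×10^-8)(1020)/(5.860e-04) = 0.0456 Ω
R₍70.3₎ = R₍20₎(1 + αΔT) = 0.0456 × (1 + 0.0038×50.3) = 0.05432 Ω
V = IR = 549 × 0.05432 = 29.8 V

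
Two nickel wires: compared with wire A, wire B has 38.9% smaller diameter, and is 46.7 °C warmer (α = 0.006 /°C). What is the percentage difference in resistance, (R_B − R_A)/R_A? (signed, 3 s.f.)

R ∝ ρL/d² with ρ ∝ (1+αΔT), so R_B/R_A = (1 − 38.9/100)⁻² × (1 + 0.006×46.7)
= 2.679 × 1.28 = 3.429
(R_B − R_A)/R_A = 3.429 − 1 = 243%

243%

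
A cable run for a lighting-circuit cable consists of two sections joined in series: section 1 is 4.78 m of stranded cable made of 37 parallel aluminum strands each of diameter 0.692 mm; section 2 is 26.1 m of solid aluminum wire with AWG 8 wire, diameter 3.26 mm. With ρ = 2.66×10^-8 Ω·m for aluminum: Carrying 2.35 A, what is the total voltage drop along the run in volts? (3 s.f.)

Section 1: A_strand = π(3.4600e-04)² = 3.761e-07 m²; R₁ = ρL/(N·A_s) = (2.66×10^-8)(4.78)/(37×3.761e-07) = 0.009137 Ω
Section 2: A = π(3.26/2 mm)² = π(1.6300e-03 m)² = 8.347e-06 m²
R₂ = (2.66×10^-8)(26.1)/(8.347e-06) = 0.08318 Ω
R = R₁ + R₂ = 0.09231 Ω
V = IR = 2.35 × 0.09231 = 0.217 V

0.217 V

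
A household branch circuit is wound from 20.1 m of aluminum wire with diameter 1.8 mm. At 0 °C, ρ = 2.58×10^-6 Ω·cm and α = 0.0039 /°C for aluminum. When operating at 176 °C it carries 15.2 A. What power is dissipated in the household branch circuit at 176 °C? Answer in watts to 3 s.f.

ρ = 2.58×10^-6 Ω·cm = 2.58×10^-8 Ω·m
A = π(d/2)² = π(9.0000e-04 m)² = 2.545e-06 m²
R₍0₎ = ρL/A = (2.58×10^-8)(20.1)/(2.545e-06) = 0.2038 Ω
R₍176₎ = R₍0₎(1 + αΔT) = 0.2038 × (1 + 0.0039×176) = 0.3437 Ω
P = I²R = (15.2)² × 0.3437 = 79.4 W

79.4 W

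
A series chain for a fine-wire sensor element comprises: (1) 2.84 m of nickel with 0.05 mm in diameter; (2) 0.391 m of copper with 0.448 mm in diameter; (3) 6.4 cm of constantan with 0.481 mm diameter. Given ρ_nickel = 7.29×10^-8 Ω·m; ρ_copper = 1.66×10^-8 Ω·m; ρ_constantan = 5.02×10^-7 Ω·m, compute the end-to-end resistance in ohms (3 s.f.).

Seg 1: A = π(d/2)² = π(2.5000e-05 m)² = 1.963e-09 m²
R_1 = (7.29×10^-8)(2.84)/(1.963e-09) = 105.4 Ω
Seg 2: A = π(d/2)² = π(2.2400e-04 m)² = 1.576e-07 m²
R_2 = (1.66×10^-8)(0.391)/(1.576e-07) = 0.04118 Ω
Seg 3: A = π(d/2)² = π(2.4050e-04 m)² = 1.817e-07 m²
R_3 = (5.02×10^-7)(0.064)/(1.817e-07) = 0.1768 Ω
R_total = R_1 + R_2 + R_3 = 106 Ω

106 Ω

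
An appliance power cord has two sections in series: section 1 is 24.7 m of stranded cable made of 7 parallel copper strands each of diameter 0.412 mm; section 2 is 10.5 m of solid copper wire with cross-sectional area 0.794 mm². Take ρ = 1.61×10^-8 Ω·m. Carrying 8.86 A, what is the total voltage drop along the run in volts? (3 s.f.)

Section 1: A_strand = π(2.0600e-04)² = 1.333e-07 m²; R₁ = ρL/(N·A_s) = (1.61×10^-8)(24.7)/(7×1.333e-07) = 0.4261 Ω
Section 2: A = 0.794 mm² = 7.940e-07 m²
R₂ = (1.61×10^-8)(10.5)/(7.940e-07) = 0.2129 Ω
R = R₁ + R₂ = 0.639 Ω
V = IR = 8.86 × 0.639 = 5.66 V

5.66 V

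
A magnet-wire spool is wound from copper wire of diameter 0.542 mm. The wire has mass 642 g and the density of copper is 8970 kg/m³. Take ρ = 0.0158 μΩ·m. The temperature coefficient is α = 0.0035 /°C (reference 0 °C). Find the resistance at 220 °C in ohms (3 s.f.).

37.6 Ω

ρ = 0.0158 μΩ·m = 1.58×10^-8 Ω·m
A = π(d/2)² = π(2.7100e-04 m)² = 2.3072e-07 m²
L = m/(density·A) = 0.642/(8970×2.3072e-07) = 310.2 m
R = ρL/A = (1.58×10^-8)(310.2)/(2.3072e-07) = 21.24 Ω
R(220 °C) = 21.24 × (1 + 0.0035×220) = 37.6 Ω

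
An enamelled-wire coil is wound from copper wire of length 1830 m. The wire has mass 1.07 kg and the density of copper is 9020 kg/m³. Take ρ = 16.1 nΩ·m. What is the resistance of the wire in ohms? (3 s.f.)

455 Ω

ρ = 16.1 nΩ·m = 1.61×10^-8 Ω·m
A = m/(density·L) = 1.07/(9020×1830) = 6.4823e-08 m²
R = ρL/A = (1.61×10^-8)(1830)/(6.4823e-08) = 455 Ω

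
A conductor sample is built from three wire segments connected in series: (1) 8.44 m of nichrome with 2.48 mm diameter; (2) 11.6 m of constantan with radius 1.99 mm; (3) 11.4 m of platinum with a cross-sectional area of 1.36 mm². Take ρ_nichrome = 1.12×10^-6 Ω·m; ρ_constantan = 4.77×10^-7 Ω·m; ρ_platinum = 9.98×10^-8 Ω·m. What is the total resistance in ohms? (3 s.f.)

3.24 Ω

Seg 1: A = π(d/2)² = π(1.2400e-03 m)² = 4.831e-06 m²
R_1 = (1.12×10^-6)(8.44)/(4.831e-06) = 1.957 Ω
Seg 2: A = πr² = π(1.9900e-03 m)² = 1.244e-05 m²
R_2 = (4.77×10^-7)(11.6)/(1.244e-05) = 0.4448 Ω
Seg 3: A = 1.36 mm² = 1.360e-06 m²
R_3 = (9.98×10^-8)(11.4)/(1.360e-06) = 0.8366 Ω
R_total = R_1 + R_2 + R_3 = 3.24 Ω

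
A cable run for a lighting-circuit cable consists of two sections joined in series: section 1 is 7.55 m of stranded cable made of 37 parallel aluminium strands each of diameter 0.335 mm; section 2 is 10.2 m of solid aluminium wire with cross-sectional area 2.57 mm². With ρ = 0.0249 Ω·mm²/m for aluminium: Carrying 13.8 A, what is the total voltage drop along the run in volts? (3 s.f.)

ρ = 0.0249 Ω·mm²/m = 2.49×10^-8 Ω·m
Section 1: A_strand = π(1.6750e-04)² = 8.814e-08 m²; R₁ = ρL/(N·A_s) = (2.49×10^-8)(7.55)/(37×8.814e-08) = 0.05765 Ω
Section 2: A = 2.57 mm² = 2.570e-06 m²
R₂ = (2.49×10^-8)(10.2)/(2.570e-06) = 0.09882 Ω
R = R₁ + R₂ = 0.1565 Ω
V = IR = 13.8 × 0.1565 = 2.16 V

2.16 V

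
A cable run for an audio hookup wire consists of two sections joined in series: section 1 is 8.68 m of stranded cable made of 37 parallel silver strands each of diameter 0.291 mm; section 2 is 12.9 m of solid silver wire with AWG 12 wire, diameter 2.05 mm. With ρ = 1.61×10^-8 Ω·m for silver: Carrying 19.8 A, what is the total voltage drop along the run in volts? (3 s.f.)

Section 1: A_strand = π(1.4550e-04)² = 6.651e-08 m²; R₁ = ρL/(N·A_s) = (1.61×10^-8)(8.68)/(37×6.651e-08) = 0.05679 Ω
Section 2: A = π(2.05/2 mm)² = π(1.0250e-03 m)² = 3.301e-06 m²
R₂ = (1.61×10^-8)(12.9)/(3.301e-06) = 0.06292 Ω
R = R₁ + R₂ = 0.1197 Ω
V = IR = 19.8 × 0.1197 = 2.37 V

2.37 V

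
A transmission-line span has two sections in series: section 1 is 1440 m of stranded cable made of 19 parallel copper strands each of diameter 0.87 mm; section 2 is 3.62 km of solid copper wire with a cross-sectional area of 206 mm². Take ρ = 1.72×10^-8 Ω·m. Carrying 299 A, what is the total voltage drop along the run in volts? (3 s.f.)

746 V

Section 1: A_strand = π(4.3500e-04)² = 5.945e-07 m²; R₁ = ρL/(N·A_s) = (1.72×10^-8)(1440)/(19×5.945e-07) = 2.193 Ω
Section 2: A = 206 mm² = 2.060e-04 m²
R₂ = (1.72×10^-8)(3620)/(2.060e-04) = 0.3023 Ω
R = R₁ + R₂ = 2.495 Ω
V = IR = 299 × 2.495 = 746 V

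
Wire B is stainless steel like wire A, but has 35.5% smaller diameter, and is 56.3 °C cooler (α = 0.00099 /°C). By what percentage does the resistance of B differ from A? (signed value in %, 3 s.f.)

R ∝ ρL/d² with ρ ∝ (1+αΔT), so R_B/R_A = (1 − 35.5/100)⁻² × (1 − 0.00099×56.3)
= 2.404 × 0.9443 = 2.27
(R_B − R_A)/R_A = 2.27 − 1 = 127%

127%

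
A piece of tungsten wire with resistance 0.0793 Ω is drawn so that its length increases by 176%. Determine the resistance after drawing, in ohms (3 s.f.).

0.604 Ω

k = 1 + 176/100 = 2.76; volume constant ⇒ A' = A/k, so R' = k²R.
R' = 7.618 × 0.0793 = 0.604 Ω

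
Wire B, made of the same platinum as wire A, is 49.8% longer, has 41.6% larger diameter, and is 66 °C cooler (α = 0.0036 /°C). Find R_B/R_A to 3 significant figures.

0.570

R ∝ ρL/d² with ρ ∝ (1+αΔT), so R_B/R_A = (1 + 49.8/100) × (1 + 41.6/100)⁻² × (1 − 0.0036×66)
= 1.498 × 0.4987 × 0.7624 = 0.570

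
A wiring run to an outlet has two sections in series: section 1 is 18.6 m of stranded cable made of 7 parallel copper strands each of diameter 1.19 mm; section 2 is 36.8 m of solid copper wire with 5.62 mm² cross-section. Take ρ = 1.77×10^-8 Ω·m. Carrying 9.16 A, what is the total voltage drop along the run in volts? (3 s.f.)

Section 1: A_strand = π(5.9500e-04)² = 1.112e-06 m²; R₁ = ρL/(N·A_s) = (1.77×10^-8)(18.6)/(7×1.112e-06) = 0.04229 Ω
Section 2: A = 5.62 mm² = 5.620e-06 m²
R₂ = (1.77×10^-8)(36.8)/(5.620e-06) = 0.1159 Ω
R = R₁ + R₂ = 0.1582 Ω
V = IR = 9.16 × 0.1582 = 1.45 V

1.45 V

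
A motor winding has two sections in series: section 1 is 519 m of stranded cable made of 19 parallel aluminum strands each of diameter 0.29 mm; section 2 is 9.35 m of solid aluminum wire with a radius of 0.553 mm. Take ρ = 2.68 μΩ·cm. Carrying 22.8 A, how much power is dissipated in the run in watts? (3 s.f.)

ρ = 2.68 μΩ·cm = 2.68×10^-8 Ω·m
Section 1: A_strand = π(1.4500e-04)² = 6.605e-08 m²; R₁ = ρL/(N·A_s) = (2.68×10^-8)(519)/(19×6.605e-08) = 11.08 Ω
Section 2: A = πr² = π(5.5300e-04 m)² = 9.607e-07 m²
R₂ = (2.68×10^-8)(9.35)/(9.607e-07) = 0.2608 Ω
R = R₁ + R₂ = 11.34 Ω
P = I²R = (22.8)² × 11.34 = 5900 W

5900 W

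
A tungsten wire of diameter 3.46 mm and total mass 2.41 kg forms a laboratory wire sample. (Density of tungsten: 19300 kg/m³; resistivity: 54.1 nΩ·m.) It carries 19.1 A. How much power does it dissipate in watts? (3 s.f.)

27.9 W

ρ = 54.1 nΩ·m = 5.41×10^-8 Ω·m
A = π(d/2)² = π(1.7300e-03 m)² = 9.4025e-06 m²
L = m/(density·A) = 2.41/(19300×9.4025e-06) = 13.28 m
R = ρL/A = (5.41×10^-8)(13.28)/(9.4025e-06) = 0.07641 Ω
P = I²R = (19.1)² × 0.07641 = 27.9 W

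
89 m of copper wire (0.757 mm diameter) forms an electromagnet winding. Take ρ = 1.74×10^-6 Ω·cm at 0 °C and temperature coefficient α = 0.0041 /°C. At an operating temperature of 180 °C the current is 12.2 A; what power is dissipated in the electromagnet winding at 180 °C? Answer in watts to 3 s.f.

ρ = 1.74×10^-6 Ω·cm = 1.74×10^-8 Ω·m
A = π(d/2)² = π(3.7850e-04 m)² = 4.501e-07 m²
R₍0₎ = ρL/A = (1.74×10^-8)(89)/(4.501e-07) = 3.441 Ω
R₍180₎ = R₍0₎(1 + αΔT) = 3.441 × (1 + 0.0041×180) = 5.98 Ω
P = I²R = (12.2)² × 5.98 = 890 W

890 W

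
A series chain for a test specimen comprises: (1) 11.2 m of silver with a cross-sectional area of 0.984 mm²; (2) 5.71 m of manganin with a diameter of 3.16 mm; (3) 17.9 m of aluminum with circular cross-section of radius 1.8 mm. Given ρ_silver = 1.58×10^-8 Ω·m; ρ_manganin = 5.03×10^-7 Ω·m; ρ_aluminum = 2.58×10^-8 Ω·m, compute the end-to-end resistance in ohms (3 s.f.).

0.591 Ω

Seg 1: A = 0.984 mm² = 9.840e-07 m²
R_1 = (1.58×10^-8)(11.2)/(9.840e-07) = 0.1798 Ω
Seg 2: A = π(d/2)² = π(1.5800e-03 m)² = 7.843e-06 m²
R_2 = (5.03×10^-7)(5.71)/(7.843e-06) = 0.3662 Ω
Seg 3: A = πr² = π(1.8000e-03 m)² = 1.018e-05 m²
R_3 = (2.58×10^-8)(17.9)/(1.018e-05) = 0.04537 Ω
R_total = R_1 + R_2 + R_3 = 0.591 Ω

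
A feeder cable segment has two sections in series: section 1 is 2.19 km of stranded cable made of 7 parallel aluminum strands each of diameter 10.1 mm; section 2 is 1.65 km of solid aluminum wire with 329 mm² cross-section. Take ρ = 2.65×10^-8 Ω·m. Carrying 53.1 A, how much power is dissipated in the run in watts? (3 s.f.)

667 W

Section 1: A_strand = π(5.0500e-03)² = 8.012e-05 m²; R₁ = ρL/(N·A_s) = (2.65×10^-8)(2190)/(7×8.012e-05) = 0.1035 Ω
Section 2: A = 329 mm² = 3.290e-04 m²
R₂ = (2.65×10^-8)(1650)/(3.290e-04) = 0.1329 Ω
R = R₁ + R₂ = 0.2364 Ω
P = I²R = (53.1)² × 0.2364 = 667 W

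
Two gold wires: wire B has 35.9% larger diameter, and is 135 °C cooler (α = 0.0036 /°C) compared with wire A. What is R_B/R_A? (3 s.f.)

R ∝ ρL/d² with ρ ∝ (1+αΔT), so R_B/R_A = (1 + 35.9/100)⁻² × (1 − 0.0036×135)
= 0.5414 × 0.514 = 0.278

0.278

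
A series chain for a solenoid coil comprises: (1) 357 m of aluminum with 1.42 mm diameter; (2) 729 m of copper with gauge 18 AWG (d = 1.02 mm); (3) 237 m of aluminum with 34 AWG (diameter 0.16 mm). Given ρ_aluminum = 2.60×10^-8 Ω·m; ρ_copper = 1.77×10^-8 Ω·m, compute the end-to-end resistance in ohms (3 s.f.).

328 Ω

Seg 1: A = π(d/2)² = π(7.1000e-04 m)² = 1.584e-06 m²
R_1 = (2.60×10^-8)(357)/(1.584e-06) = 5.861 Ω
Seg 2: A = π(1.02/2 mm)² = π(5.1000e-04 m)² = 8.171e-07 m²
R_2 = (1.77×10^-8)(729)/(8.171e-07) = 15.79 Ω
Seg 3: A = π(0.16/2 mm)² = π(8.0000e-05 m)² = 2.011e-08 m²
R_3 = (2.60×10^-8)(237)/(2.011e-08) = 306.5 Ω
R_total = R_1 + R_2 + R_3 = 328 Ω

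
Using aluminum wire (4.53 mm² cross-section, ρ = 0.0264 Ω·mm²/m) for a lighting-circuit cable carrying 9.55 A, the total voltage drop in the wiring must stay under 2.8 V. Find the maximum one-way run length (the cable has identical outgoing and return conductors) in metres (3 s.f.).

25.2 m

ρ = 0.0264 Ω·mm²/m = 2.64×10^-8 Ω·m
A = 4.53 mm² = 4.530e-06 m²
L_max = V_max·A/(2·ρI) = (2.8)(4.530e-06)/(2×2.64×10^-8×9.55) = 25.2 m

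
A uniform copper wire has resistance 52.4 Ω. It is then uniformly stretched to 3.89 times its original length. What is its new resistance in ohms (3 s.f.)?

793 Ω

Volume constant ⇒ A' = A/k with k = 3.89. R' = ρ(kL)/(A/k) = k²R.
R' = 15.13 × 52.4 = 793 Ω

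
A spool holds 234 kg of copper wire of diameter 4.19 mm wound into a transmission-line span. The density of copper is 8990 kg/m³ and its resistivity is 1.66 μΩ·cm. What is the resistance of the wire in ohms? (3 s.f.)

2.27 Ω

ρ = 1.66 μΩ·cm = 1.66×10^-8 Ω·m
A = π(d/2)² = π(2.0950e-03 m)² = 1.3789e-05 m²
L = m/(density·A) = 234/(8990×1.3789e-05) = 1888 m
R = ρL/A = (1.66×10^-8)(1888)/(1.3789e-05) = 2.27 Ω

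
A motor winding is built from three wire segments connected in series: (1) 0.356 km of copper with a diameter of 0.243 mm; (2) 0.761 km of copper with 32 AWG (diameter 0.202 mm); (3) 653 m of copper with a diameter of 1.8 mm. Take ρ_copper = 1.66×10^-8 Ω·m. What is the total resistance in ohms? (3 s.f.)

Seg 1: A = π(d/2)² = π(1.2150e-04 m)² = 4.638e-08 m²
R_1 = (1.66×10^-8)(356)/(4.638e-08) = 127.4 Ω
Seg 2: A = π(0.202/2 mm)² = π(1.0100e-04 m)² = 3.205e-08 m²
R_2 = (1.66×10^-8)(761)/(3.205e-08) = 394.2 Ω
Seg 3: A = π(d/2)² = π(9.0000e-04 m)² = 2.545e-06 m²
R_3 = (1.66×10^-8)(653)/(2.545e-06) = 4.26 Ω
R_total = R_1 + R_2 + R_3 = 526 Ω

526 Ω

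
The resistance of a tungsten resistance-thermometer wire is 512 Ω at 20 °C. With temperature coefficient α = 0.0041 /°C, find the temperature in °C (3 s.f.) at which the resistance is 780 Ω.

R = R₀(1 + α(T − T₀)) ⇒ T = T₀ + (R/R₀ − 1)/α
T = 20 + (780/512 − 1)/0.0041 = 20 + (0.5234)/0.0041 = 148 °C

148 °C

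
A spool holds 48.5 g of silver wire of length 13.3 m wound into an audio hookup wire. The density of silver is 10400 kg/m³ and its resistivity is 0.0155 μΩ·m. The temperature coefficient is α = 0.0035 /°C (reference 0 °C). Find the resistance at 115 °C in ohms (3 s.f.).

ρ = 0.0155 μΩ·m = 1.55×10^-8 Ω·m
A = m/(density·L) = 0.0485/(10400×13.3) = 3.5064e-07 m²
R = ρL/A = (1.55×10^-8)(13.3)/(3.5064e-07) = 0.5879 Ω
R(115 °C) = 0.5879 × (1 + 0.0035×115) = 0.825 Ω

0.825 Ω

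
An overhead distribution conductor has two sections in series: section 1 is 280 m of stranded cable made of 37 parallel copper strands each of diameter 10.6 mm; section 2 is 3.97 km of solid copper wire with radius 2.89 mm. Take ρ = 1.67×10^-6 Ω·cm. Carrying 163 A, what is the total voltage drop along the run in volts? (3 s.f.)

412 V

ρ = 1.67×10^-6 Ω·cm = 1.67×10^-8 Ω·m
Section 1: A_strand = π(5.3000e-03)² = 8.825e-05 m²; R₁ = ρL/(N·A_s) = (1.67×10^-8)(280)/(37×8.825e-05) = 0.001432 Ω
Section 2: A = πr² = π(2.8900e-03 m)² = 2.624e-05 m²
R₂ = (1.67×10^-8)(3970)/(2.624e-05) = 2.527 Ω
R = R₁ + R₂ = 2.528 Ω
V = IR = 163 × 2.528 = 412 V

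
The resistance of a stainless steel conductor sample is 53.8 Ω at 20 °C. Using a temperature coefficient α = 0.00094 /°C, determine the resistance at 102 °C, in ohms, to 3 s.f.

ΔT = 102 − 20 = 82 °C
R = R₀(1 + αΔT) = 53.8 × (1 + 0.00094×82) = 53.8 × 1.077 = 57.9 Ω

57.9 Ω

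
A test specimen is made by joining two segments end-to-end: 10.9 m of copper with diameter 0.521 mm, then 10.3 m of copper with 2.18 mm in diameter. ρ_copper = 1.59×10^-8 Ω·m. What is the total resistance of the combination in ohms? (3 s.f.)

Segment 1: A = π(d/2)² = π(2.6050e-04 m)² = 2.132e-07 m²
R₁ = ρL/A = (1.59×10^-8)(10.9)/(2.132e-07) = 0.8129 Ω
Segment 2: A = π(d/2)² = π(1.0900e-03 m)² = 3.733e-06 m²
R₂ = (1.59×10^-8)(10.3)/(3.733e-06) = 0.04388 Ω
R = R₁ + R₂ = 0.857 Ω

0.857 Ω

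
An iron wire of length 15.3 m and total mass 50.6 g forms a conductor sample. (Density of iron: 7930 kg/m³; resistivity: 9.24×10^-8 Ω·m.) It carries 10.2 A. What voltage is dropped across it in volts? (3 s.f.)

34.6 V

A = m/(density·L) = 0.0506/(7930×15.3) = 4.1705e-07 m²
R = ρL/A = (9.24×10^-8)(15.3)/(4.1705e-07) = 3.39 Ω
V = IR = 10.2 × 3.39 = 34.6 V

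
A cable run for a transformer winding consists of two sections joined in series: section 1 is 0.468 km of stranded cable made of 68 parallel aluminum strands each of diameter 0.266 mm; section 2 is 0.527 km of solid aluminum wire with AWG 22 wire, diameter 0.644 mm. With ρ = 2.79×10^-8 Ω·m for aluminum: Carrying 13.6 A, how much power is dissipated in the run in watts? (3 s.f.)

Section 1: A_strand = π(1.3300e-04)² = 5.557e-08 m²; R₁ = ρL/(N·A_s) = (2.79×10^-8)(468)/(68×5.557e-08) = 3.455 Ω
Section 2: A = π(0.644/2 mm)² = π(3.2200e-04 m)² = 3.257e-07 m²
R₂ = (2.79×10^-8)(527)/(3.257e-07) = 45.14 Ω
R = R₁ + R₂ = 48.59 Ω
P = I²R = (13.6)² × 48.59 = 8990 W

8990 W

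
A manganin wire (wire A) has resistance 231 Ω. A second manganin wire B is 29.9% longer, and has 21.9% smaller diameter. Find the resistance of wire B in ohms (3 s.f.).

492 Ω

R ∝ L/d², so R_B/R_A = (1 + 29.9/100) × (1 − 21.9/100)⁻²
= 1.299 × 1.639 = 2.13
R_B = 2.13 × 231 = 492 Ω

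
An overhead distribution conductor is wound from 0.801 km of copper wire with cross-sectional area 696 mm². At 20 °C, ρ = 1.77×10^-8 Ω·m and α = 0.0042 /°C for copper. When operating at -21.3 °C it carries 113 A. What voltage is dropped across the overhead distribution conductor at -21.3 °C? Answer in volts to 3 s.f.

1.90 V

A = 696 mm² = 6.960e-04 m²
R₍20₎ = ρL/A = (1.77×10^-8)(801)/(6.960e-04) = 0.02037 Ω
R₍-21.3₎ = R₍20₎(1 + αΔT) = 0.02037 × (1 + 0.0042×-41.3) = 0.01684 Ω
V = IR = 113 × 0.01684 = 1.90 V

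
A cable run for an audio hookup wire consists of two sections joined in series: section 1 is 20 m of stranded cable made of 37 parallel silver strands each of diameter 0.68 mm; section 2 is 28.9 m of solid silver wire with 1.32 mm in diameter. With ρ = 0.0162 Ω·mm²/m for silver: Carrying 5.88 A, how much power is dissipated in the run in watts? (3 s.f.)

ρ = 0.0162 Ω·mm²/m = 1.62×10^-8 Ω·m
Section 1: A_strand = π(3.4000e-04)² = 3.632e-07 m²; R₁ = ρL/(N·A_s) = (1.62×10^-8)(20)/(37×3.632e-07) = 0.02411 Ω
Section 2: A = π(d/2)² = π(6.6000e-04 m)² = 1.368e-06 m²
R₂ = (1.62×10^-8)(28.9)/(1.368e-06) = 0.3421 Ω
R = R₁ + R₂ = 0.3662 Ω
P = I²R = (5.88)² × 0.3662 = 12.7 W

12.7 W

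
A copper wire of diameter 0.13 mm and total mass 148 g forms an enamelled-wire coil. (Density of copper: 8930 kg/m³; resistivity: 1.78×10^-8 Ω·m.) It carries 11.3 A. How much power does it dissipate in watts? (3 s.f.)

2.14×10^5 W

A = π(d/2)² = π(6.5000e-05 m)² = 1.3273e-08 m²
L = m/(density·A) = 0.148/(8930×1.3273e-08) = 1249 m
R = ρL/A = (1.78×10^-8)(1249)/(1.3273e-08) = 1674 Ω
P = I²R = (11.3)² × 1674 = 2.14×10^5 W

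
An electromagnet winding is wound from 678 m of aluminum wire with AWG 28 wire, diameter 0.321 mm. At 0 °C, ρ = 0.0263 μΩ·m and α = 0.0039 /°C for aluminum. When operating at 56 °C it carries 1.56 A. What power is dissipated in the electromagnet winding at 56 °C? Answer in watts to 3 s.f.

ρ = 0.0263 μΩ·m = 2.63×10^-8 Ω·m
A = π(0.321/2 mm)² = π(1.6050e-04 m)² = 8.093e-08 m²
R₍0₎ = ρL/A = (2.63×10^-8)(678)/(8.093e-08) = 220.3 Ω
R₍56₎ = R₍0₎(1 + αΔT) = 220.3 × (1 + 0.0039×56) = 268.5 Ω
P = I²R = (1.56)² × 268.5 = 653 W

653 W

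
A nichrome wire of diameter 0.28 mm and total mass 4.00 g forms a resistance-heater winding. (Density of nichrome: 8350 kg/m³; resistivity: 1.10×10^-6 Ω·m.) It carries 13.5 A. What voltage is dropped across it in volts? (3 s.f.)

1880 V

A = π(d/2)² = π(1.4000e-04 m)² = 6.1575e-08 m²
L = m/(density·A) = 0.004/(8350×6.1575e-08) = 7.78 m
R = ρL/A = (1.10×10^-6)(7.78)/(6.1575e-08) = 139 Ω
V = IR = 13.5 × 139 = 1880 V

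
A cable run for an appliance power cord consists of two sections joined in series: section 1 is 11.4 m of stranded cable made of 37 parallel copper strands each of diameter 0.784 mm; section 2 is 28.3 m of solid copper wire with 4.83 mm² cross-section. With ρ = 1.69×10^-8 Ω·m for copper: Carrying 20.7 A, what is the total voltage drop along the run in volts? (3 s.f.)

2.27 V

Section 1: A_strand = π(3.9200e-04)² = 4.827e-07 m²; R₁ = ρL/(N·A_s) = (1.69×10^-8)(11.4)/(37×4.827e-07) = 0.01079 Ω
Section 2: A = 4.83 mm² = 4.830e-06 m²
R₂ = (1.69×10^-8)(28.3)/(4.830e-06) = 0.09902 Ω
R = R₁ + R₂ = 0.1098 Ω
V = IR = 20.7 × 0.1098 = 2.27 V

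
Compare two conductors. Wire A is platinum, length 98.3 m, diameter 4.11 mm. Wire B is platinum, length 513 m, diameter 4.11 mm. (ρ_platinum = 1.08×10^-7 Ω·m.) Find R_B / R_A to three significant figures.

R ∝ ρL/d², so R_B/R_A = (L_B/L_A)
= (513/98.3) = 5.22

5.22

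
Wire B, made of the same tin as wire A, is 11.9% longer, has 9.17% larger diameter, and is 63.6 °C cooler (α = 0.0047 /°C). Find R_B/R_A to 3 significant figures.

0.658

R ∝ ρL/d² with ρ ∝ (1+αΔT), so R_B/R_A = (1 + 11.9/100) × (1 + 9.17/100)⁻² × (1 − 0.0047×63.6)
= 1.119 × 0.8391 × 0.7011 = 0.658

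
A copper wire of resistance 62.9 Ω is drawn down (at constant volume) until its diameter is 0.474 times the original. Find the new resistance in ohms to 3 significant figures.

1250 Ω

Volume constant ⇒ L' = L/r² with r = 0.474. R' = ρL'/A' = ρ(L/r²)/(πr²d₀²/4) = R/r⁴.
R' = 19.81 × 62.9 = 1250 Ω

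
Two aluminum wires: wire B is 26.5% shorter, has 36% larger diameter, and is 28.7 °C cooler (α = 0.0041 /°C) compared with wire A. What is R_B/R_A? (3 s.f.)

0.351

R ∝ ρL/d² with ρ ∝ (1+αΔT), so R_B/R_A = (1 − 26.5/100) × (1 + 36/100)⁻² × (1 − 0.0041×28.7)
= 0.735 × 0.5407 × 0.8823 = 0.351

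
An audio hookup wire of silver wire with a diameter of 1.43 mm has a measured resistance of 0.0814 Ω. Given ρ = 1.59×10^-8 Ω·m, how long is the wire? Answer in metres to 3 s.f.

8.22 m

A = π(d/2)² = π(7.1500e-04 m)² = 1.606e-06 m²
L = RA/ρ = (0.0814)(1.606e-06)/(1.59×10^-8) = 8.22 m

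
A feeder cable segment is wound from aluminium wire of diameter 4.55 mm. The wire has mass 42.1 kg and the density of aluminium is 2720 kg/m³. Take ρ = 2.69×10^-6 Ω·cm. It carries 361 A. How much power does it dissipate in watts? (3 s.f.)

2.05×10^5 W

ρ = 2.69×10^-6 Ω·cm = 2.69×10^-8 Ω·m
A = π(d/2)² = π(2.2750e-03 m)² = 1.6260e-05 m²
L = m/(density·A) = 42.1/(2720×1.6260e-05) = 951.9 m
R = ρL/A = (2.69×10^-8)(951.9)/(1.6260e-05) = 1.575 Ω
P = I²R = (361)² × 1.575 = 2.05×10^5 W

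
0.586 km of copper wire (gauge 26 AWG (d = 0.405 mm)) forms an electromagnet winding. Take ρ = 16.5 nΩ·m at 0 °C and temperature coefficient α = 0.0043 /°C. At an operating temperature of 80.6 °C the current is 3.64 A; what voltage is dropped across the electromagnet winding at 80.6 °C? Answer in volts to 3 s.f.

ρ = 16.5 nΩ·m = 1.65×10^-8 Ω·m
A = π(0.405/2 mm)² = π(2.0250e-04 m)² = 1.288e-07 m²
R₍0₎ = ρL/A = (1.65×10^-8)(586)/(1.288e-07) = 75.06 Ω
R₍80.6₎ = R₍0₎(1 + αΔT) = 75.06 × (1 + 0.0043×80.6) = 101.1 Ω
V = IR = 3.64 × 101.1 = 368 V

368 V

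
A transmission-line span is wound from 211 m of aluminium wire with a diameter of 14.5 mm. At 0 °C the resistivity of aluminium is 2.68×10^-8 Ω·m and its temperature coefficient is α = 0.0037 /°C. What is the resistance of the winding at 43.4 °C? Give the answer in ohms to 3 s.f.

A = π(d/2)² = π(7.2500e-03 m)² = 1.651e-04 m²
R₍0°C₎ = ρL/A = (2.68×10^-8)(211)/(1.651e-04) = 0.03424 Ω
R = R₀(1 + αΔT) = 0.03424(1 + 0.0037×43.4) = 0.0397 Ω

0.0397 Ω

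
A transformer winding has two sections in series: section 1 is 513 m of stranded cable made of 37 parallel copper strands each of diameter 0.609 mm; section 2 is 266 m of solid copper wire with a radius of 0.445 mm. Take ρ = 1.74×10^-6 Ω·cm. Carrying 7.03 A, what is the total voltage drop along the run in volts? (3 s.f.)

ρ = 1.74×10^-6 Ω·cm = 1.74×10^-8 Ω·m
Section 1: A_strand = π(3.0450e-04)² = 2.913e-07 m²; R₁ = ρL/(N·A_s) = (1.74×10^-8)(513)/(37×2.913e-07) = 0.8282 Ω
Section 2: A = πr² = π(4.4500e-04 m)² = 6.221e-07 m²
R₂ = (1.74×10^-8)(266)/(6.221e-07) = 7.44 Ω
R = R₁ + R₂ = 8.268 Ω
V = IR = 7.03 × 8.268 = 58.1 V

58.1 V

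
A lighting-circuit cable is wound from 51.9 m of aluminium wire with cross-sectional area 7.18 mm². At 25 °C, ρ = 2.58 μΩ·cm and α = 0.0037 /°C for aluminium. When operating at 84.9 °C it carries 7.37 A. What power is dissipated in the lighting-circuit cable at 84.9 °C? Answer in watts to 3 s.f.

12.4 W

ρ = 2.58 μΩ·cm = 2.58×10^-8 Ω·m
A = 7.18 mm² = 7.180e-06 m²
R₍25₎ = ρL/A = (2.58×10^-8)(51.9)/(7.180e-06) = 0.1865 Ω
R₍84.9₎ = R₍25₎(1 + αΔT) = 0.1865 × (1 + 0.0037×59.9) = 0.2278 Ω
P = I²R = (7.37)² × 0.2278 = 12.4 W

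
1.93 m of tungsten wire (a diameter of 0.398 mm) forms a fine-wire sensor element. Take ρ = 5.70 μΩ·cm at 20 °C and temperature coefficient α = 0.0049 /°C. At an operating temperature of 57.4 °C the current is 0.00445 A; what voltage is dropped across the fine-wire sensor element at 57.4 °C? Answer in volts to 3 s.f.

ρ = 5.70 μΩ·cm = 5.70×10^-8 Ω·m
A = π(d/2)² = π(1.9900e-04 m)² = 1.244e-07 m²
R₍20₎ = ρL/A = (5.70×10^-8)(1.93)/(1.244e-07) = 0.8843 Ω
R₍57.4₎ = R₍20₎(1 + αΔT) = 0.8843 × (1 + 0.0049×37.4) = 1.046 Ω
V = IR = 0.00445 × 1.046 = 0.00466 V

0.00466 V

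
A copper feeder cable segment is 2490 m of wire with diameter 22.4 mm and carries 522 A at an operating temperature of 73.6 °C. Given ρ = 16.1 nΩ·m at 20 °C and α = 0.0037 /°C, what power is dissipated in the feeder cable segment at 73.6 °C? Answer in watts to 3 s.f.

33200 W

ρ = 16.1 nΩ·m = 1.61×10^-8 Ω·m
A = π(d/2)² = π(1.1200e-02 m)² = 3.941e-04 m²
R₍20₎ = ρL/A = (1.61×10^-8)(2490)/(3.941e-04) = 0.1017 Ω
R₍73.6₎ = R₍20₎(1 + αΔT) = 0.1017 × (1 + 0.0037×53.6) = 0.1219 Ω
P = I²R = (522)² × 0.1219 = 33200 W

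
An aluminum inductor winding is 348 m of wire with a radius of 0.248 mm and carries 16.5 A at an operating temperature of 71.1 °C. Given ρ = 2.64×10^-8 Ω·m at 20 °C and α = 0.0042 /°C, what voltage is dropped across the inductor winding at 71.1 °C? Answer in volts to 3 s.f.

953 V

A = πr² = π(2.4800e-04 m)² = 1.932e-07 m²
R₍20₎ = ρL/A = (2.64×10^-8)(348)/(1.932e-07) = 47.55 Ω
R₍71.1₎ = R₍20₎(1 + αΔT) = 47.55 × (1 + 0.0042×51.1) = 57.75 Ω
V = IR = 16.5 × 57.75 = 953 V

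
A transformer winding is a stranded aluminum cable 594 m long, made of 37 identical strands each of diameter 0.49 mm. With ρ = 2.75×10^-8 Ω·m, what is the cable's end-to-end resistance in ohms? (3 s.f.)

2.34 Ω

A_strand = π(2.4500e-04 m)² = 1.886e-07 m²
R_strand = ρL/A = (2.75×10^-8)(594)/(1.886e-07) = 86.62 Ω
R_total = R_strand/N = 86.62/37 = 2.34 Ω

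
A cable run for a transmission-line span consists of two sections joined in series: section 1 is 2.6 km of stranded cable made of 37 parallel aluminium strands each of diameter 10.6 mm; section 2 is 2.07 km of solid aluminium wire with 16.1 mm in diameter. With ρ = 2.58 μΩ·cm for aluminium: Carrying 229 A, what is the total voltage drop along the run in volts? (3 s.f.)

64.8 V

ρ = 2.58 μΩ·cm = 2.58×10^-8 Ω·m
Section 1: A_strand = π(5.3000e-03)² = 8.825e-05 m²; R₁ = ρL/(N·A_s) = (2.58×10^-8)(2600)/(37×8.825e-05) = 0.02054 Ω
Section 2: A = π(d/2)² = π(8.0500e-03 m)² = 2.036e-04 m²
R₂ = (2.58×10^-8)(2070)/(2.036e-04) = 0.2623 Ω
R = R₁ + R₂ = 0.2829 Ω
V = IR = 229 × 0.2829 = 64.8 V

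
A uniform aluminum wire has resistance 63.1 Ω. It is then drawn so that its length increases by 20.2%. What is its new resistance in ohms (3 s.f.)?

91.2 Ω

k = 1 + 20.2/100 = 1.202; volume constant ⇒ A' = A/k, so R' = k²R.
R' = 1.445 × 63.1 = 91.2 Ω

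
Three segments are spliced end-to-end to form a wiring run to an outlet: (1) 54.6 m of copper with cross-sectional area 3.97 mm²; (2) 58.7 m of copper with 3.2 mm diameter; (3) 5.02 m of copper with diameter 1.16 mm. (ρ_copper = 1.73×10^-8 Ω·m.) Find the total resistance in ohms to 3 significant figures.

Seg 1: A = 3.97 mm² = 3.970e-06 m²
R_1 = (1.73×10^-8)(54.6)/(3.970e-06) = 0.2379 Ω
Seg 2: A = π(d/2)² = π(1.6000e-03 m)² = 8.042e-06 m²
R_2 = (1.73×10^-8)(58.7)/(8.042e-06) = 0.1263 Ω
Seg 3: A = π(d/2)² = π(5.8000e-04 m)² = 1.057e-06 m²
R_3 = (1.73×10^-8)(5.02)/(1.057e-06) = 0.08218 Ω
R_total = R_1 + R_2 + R_3 = 0.446 Ω

0.446 Ω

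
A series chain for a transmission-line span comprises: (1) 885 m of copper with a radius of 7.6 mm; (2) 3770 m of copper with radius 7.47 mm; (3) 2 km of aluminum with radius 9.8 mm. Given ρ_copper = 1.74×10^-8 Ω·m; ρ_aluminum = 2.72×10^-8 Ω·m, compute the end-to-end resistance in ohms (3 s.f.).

Seg 1: A = πr² = π(7.6000e-03 m)² = 1.815e-04 m²
R_1 = (1.74×10^-8)(885)/(1.815e-04) = 0.08486 Ω
Seg 2: A = πr² = π(7.4700e-03 m)² = 1.753e-04 m²
R_2 = (1.74×10^-8)(3770)/(1.753e-04) = 0.3742 Ω
Seg 3: A = πr² = π(9.8000e-03 m)² = 3.017e-04 m²
R_3 = (2.72×10^-8)(2000)/(3.017e-04) = 0.1803 Ω
R_total = R_1 + R_2 + R_3 = 0.639 Ω

0.639 Ω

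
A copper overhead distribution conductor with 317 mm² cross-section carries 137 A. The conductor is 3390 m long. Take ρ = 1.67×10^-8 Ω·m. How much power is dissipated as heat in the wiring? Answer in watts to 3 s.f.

3350 W

A = 317 mm² = 3.170e-04 m²
R = ρL/A = (1.67×10^-8)(3390)/(3.170e-04) = 0.1786 Ω
P = I²R = (137)² × 0.1786 = 3350 W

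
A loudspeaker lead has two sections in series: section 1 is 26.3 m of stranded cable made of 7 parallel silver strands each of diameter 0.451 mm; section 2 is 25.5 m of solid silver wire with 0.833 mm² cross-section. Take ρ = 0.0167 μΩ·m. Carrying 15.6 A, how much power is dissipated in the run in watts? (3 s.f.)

220 W

ρ = 0.0167 μΩ·m = 1.67×10^-8 Ω·m
Section 1: A_strand = π(2.2550e-04)² = 1.598e-07 m²; R₁ = ρL/(N·A_s) = (1.67×10^-8)(26.3)/(7×1.598e-07) = 0.3928 Ω
Section 2: A = 0.833 mm² = 8.330e-07 m²
R₂ = (1.67×10^-8)(25.5)/(8.330e-07) = 0.5112 Ω
R = R₁ + R₂ = 0.904 Ω
P = I²R = (15.6)² × 0.904 = 220 W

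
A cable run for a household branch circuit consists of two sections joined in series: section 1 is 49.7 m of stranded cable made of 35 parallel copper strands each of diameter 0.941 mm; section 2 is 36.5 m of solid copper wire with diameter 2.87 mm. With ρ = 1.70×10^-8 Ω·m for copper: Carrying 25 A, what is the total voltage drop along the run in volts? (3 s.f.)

3.27 V

Section 1: A_strand = π(4.7050e-04)² = 6.955e-07 m²; R₁ = ρL/(N·A_s) = (1.70×10^-8)(49.7)/(35×6.955e-07) = 0.03471 Ω
Section 2: A = π(d/2)² = π(1.4350e-03 m)² = 6.469e-06 m²
R₂ = (1.70×10^-8)(36.5)/(6.469e-06) = 0.09592 Ω
R = R₁ + R₂ = 0.1306 Ω
V = IR = 25 × 0.1306 = 3.27 V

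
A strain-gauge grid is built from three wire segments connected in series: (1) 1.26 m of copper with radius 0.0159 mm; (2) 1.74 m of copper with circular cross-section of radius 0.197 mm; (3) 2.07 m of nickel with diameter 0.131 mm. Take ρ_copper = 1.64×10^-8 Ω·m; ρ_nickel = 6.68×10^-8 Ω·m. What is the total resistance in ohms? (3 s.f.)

36.5 Ω

Seg 1: A = πr² = π(1.5900e-05 m)² = 7.942e-10 m²
R_1 = (1.64×10^-8)(1.26)/(7.942e-10) = 26.02 Ω
Seg 2: A = πr² = π(1.9700e-04 m)² = 1.219e-07 m²
R_2 = (1.64×10^-8)(1.74)/(1.219e-07) = 0.2341 Ω
Seg 3: A = π(d/2)² = π(6.5500e-05 m)² = 1.348e-08 m²
R_3 = (6.68×10^-8)(2.07)/(1.348e-08) = 10.26 Ω
R_total = R_1 + R_2 + R_3 = 36.5 Ω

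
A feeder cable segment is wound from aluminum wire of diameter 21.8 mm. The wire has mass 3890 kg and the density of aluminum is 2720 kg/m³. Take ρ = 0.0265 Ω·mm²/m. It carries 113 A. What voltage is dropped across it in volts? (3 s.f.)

30.7 V

ρ = 0.0265 Ω·mm²/m = 2.65×10^-8 Ω·m
A = π(d/2)² = π(1.0900e-02 m)² = 3.7325e-04 m²
L = m/(density·A) = 3890/(2720×3.7325e-04) = 3832 m
R = ρL/A = (2.65×10^-8)(3832)/(3.7325e-04) = 0.272 Ω
V = IR = 113 × 0.272 = 30.7 V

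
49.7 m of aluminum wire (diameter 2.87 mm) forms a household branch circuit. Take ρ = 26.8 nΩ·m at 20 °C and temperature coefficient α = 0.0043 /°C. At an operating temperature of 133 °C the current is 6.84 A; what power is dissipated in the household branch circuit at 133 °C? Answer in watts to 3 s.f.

ρ = 26.8 nΩ·m = 2.68×10^-8 Ω·m
A = π(d/2)² = π(1.4350e-03 m)² = 6.469e-06 m²
R₍20₎ = ρL/A = (2.68×10^-8)(49.7)/(6.469e-06) = 0.2059 Ω
R₍133₎ = R₍20₎(1 + αΔT) = 0.2059 × (1 + 0.0043×113) = 0.3059 Ω
P = I²R = (6.84)² × 0.3059 = 14.3 W

14.3 W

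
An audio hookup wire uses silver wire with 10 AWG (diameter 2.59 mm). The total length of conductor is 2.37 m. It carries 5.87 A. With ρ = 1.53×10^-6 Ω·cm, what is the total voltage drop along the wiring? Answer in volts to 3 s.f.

ρ = 1.53×10^-6 Ω·cm = 1.53×10^-8 Ω·m
A = π(2.59/2 mm)² = π(1.2950e-03 m)² = 5.269e-06 m²
R = ρL/A = (1.53×10^-8)(2.37)/(5.269e-06) = 0.006883 Ω
V = IR = 5.87 × 0.006883 = 0.0404 V

0.0404 V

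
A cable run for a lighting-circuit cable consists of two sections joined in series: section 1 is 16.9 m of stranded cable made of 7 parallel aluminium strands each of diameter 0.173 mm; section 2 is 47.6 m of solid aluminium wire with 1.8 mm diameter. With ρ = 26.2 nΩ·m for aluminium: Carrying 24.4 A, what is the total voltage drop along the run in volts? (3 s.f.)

77.6 V

ρ = 26.2 nΩ·m = 2.62×10^-8 Ω·m
Section 1: A_strand = π(8.6500e-05)² = 2.351e-08 m²; R₁ = ρL/(N·A_s) = (2.62×10^-8)(16.9)/(7×2.351e-08) = 2.691 Ω
Section 2: A = π(d/2)² = π(9.0000e-04 m)² = 2.545e-06 m²
R₂ = (2.62×10^-8)(47.6)/(2.545e-06) = 0.4901 Ω
R = R₁ + R₂ = 3.181 Ω
V = IR = 24.4 × 3.181 = 77.6 V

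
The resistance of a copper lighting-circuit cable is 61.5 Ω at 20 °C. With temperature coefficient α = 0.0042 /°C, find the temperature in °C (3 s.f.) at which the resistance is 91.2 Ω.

R = R₀(1 + α(T − T₀)) ⇒ T = T₀ + (R/R₀ − 1)/α
T = 20 + (91.2/61.5 − 1)/0.0042 = 20 + (0.4829)/0.0042 = 135 °C

135 °C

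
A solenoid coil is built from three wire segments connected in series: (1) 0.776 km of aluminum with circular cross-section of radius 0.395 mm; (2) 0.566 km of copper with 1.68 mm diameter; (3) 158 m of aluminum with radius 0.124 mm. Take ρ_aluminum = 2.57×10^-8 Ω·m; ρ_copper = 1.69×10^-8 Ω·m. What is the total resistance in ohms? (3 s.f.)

129 Ω

Seg 1: A = πr² = π(3.9500e-04 m)² = 4.902e-07 m²
R_1 = (2.57×10^-8)(776)/(4.902e-07) = 40.69 Ω
Seg 2: A = π(d/2)² = π(8.4000e-04 m)² = 2.217e-06 m²
R_2 = (1.69×10^-8)(566)/(2.217e-06) = 4.315 Ω
Seg 3: A = πr² = π(1.2400e-04 m)² = 4.831e-08 m²
R_3 = (2.57×10^-8)(158)/(4.831e-08) = 84.06 Ω
R_total = R_1 + R_2 + R_3 = 129 Ω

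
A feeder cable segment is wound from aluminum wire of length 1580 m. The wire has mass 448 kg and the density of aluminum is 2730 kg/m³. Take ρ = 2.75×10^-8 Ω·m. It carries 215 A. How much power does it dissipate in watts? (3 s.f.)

A = m/(density·L) = 448/(2730×1580) = 1.0386e-04 m²
R = ρL/A = (2.75×10^-8)(1580)/(1.0386e-04) = 0.4183 Ω
P = I²R = (215)² × 0.4183 = 19300 W

19300 W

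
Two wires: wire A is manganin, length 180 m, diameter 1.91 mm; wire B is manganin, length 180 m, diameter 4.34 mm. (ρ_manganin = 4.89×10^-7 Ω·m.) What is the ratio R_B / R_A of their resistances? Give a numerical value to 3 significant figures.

0.194

R ∝ ρL/d², so R_B/R_A = (d_A/d_B)²
= (1.91/4.34)² = 0.194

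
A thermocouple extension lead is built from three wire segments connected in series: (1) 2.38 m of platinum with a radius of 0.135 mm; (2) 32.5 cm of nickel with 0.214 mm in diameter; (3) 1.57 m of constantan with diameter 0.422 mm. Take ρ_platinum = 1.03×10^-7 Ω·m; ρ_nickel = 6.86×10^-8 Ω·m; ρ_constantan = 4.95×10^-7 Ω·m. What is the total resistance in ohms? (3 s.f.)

Seg 1: A = πr² = π(1.3500e-04 m)² = 5.726e-08 m²
R_1 = (1.03×10^-7)(2.38)/(5.726e-08) = 4.282 Ω
Seg 2: A = π(d/2)² = π(1.0700e-04 m)² = 3.597e-08 m²
R_2 = (6.86×10^-8)(0.325)/(3.597e-08) = 0.6199 Ω
Seg 3: A = π(d/2)² = π(2.1100e-04 m)² = 1.399e-07 m²
R_3 = (4.95×10^-7)(1.57)/(1.399e-07) = 5.556 Ω
R_total = R_1 + R_2 + R_3 = 10.5 Ω

10.5 Ω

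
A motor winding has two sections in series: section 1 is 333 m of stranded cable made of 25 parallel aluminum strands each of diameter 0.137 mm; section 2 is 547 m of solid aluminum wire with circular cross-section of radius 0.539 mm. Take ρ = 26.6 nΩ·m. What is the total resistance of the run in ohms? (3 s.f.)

ρ = 26.6 nΩ·m = 2.66×10^-8 Ω·m
Section 1: A_strand = π(6.8500e-05)² = 1.474e-08 m²; R₁ = ρL/(N·A_s) = (2.66×10^-8)(333)/(25×1.474e-08) = 24.04 Ω
Section 2: A = πr² = π(5.3900e-04 m)² = 9.127e-07 m²
R₂ = (2.66×10^-8)(547)/(9.127e-07) = 15.94 Ω
R = R₁ + R₂ = 40.0 Ω

40.0 Ω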